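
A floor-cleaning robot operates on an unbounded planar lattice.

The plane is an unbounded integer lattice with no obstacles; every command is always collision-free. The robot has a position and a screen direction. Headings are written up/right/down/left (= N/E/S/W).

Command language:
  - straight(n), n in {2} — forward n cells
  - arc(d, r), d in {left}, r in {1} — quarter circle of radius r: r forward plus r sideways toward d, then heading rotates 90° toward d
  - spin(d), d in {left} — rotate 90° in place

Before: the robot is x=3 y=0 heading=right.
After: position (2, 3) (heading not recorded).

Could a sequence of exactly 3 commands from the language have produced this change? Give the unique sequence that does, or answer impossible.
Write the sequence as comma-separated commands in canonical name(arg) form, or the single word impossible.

spin(left), straight(2), arc(left, 1)

key: order matters: swapping spin(left) and arc(left, 1) lands elsewhere
initial: x=3 y=0 heading=right
t=1 spin(left) ⇒ x=3 y=0 heading=up
t=2 straight(2) ⇒ x=3 y=2 heading=up
t=3 arc(left, 1) ⇒ x=2 y=3 heading=left
no rival 3-sequence matches.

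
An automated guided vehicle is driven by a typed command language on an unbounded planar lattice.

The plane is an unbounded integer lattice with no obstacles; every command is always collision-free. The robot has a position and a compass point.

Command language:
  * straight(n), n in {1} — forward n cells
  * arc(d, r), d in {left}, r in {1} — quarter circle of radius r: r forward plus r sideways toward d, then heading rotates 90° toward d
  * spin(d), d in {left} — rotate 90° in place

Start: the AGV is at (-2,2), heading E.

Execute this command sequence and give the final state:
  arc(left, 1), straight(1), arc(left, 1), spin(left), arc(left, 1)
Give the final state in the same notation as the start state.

begin: at (-2,2), heading E
step 1 (arc(left, 1)): at (-1,3), heading N
step 2 (straight(1)): at (-1,4), heading N
step 3 (arc(left, 1)): at (-2,5), heading W
step 4 (spin(left)): at (-2,5), heading S
step 5 (arc(left, 1)): at (-1,4), heading E

at (-1,4), heading E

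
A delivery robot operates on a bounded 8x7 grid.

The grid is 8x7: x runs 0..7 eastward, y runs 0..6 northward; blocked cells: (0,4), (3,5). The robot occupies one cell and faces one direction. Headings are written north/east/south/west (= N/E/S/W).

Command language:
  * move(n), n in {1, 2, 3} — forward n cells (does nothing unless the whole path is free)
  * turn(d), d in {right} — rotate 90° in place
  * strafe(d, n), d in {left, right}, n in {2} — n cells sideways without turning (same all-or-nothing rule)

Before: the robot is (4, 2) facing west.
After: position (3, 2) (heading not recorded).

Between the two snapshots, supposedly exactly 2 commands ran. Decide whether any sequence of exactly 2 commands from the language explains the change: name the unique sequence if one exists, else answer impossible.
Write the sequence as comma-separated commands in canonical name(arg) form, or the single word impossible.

key: running turn(right) before move(1) would end elsewhere — order is forced
from: (4, 2) facing west
[1] after move(1): (3, 2) facing west
[2] after turn(right): (3, 2) facing north
uniquely the one of 36 2-step routes that fits.

move(1), turn(right)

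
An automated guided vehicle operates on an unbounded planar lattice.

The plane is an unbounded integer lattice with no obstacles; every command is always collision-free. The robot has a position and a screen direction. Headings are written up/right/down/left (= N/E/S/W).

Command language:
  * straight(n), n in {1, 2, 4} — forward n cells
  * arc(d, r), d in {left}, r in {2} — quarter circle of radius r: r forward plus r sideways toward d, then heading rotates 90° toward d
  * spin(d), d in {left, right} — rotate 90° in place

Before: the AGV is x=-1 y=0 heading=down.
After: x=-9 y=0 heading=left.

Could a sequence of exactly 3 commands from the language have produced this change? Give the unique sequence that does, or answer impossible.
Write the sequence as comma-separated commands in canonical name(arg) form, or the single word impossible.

key: order matters: swapping spin(right) and straight(4) lands elsewhere
initial: x=-1 y=0 heading=down
[1] after spin(right): x=-1 y=0 heading=left
[2] after straight(4): x=-5 y=0 heading=left
[3] after straight(4): x=-9 y=0 heading=left
no other 3-command option fits: unique.

spin(right), straight(4), straight(4)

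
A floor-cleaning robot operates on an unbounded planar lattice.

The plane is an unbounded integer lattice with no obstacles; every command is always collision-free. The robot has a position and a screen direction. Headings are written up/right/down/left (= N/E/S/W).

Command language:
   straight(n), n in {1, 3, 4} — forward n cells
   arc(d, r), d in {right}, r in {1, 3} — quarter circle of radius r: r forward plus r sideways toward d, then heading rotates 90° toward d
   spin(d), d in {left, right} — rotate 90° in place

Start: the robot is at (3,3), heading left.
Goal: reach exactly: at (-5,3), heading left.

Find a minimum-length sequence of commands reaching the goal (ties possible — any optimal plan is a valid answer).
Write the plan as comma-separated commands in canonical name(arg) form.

straight(4), straight(4)

t0: at (3,3), heading left
[1] after straight(4): at (-1,3), heading left
[2] after straight(4): at (-5,3), heading left
shorter routes all fall short; 2 is best.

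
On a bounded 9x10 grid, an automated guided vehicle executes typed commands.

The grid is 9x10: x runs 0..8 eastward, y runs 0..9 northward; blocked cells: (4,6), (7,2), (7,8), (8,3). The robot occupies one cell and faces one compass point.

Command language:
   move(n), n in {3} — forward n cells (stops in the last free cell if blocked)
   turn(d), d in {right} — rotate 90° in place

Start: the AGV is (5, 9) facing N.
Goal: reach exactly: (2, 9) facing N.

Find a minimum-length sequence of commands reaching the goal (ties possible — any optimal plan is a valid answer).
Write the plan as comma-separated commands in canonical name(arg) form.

turn(right), turn(right), turn(right), move(3), turn(right)

start: (5, 9) facing N
[1] after turn(right): (5, 9) facing E
[2] after turn(right): (5, 9) facing S
[3] after turn(right): (5, 9) facing W
[4] after move(3): (2, 9) facing W
[5] after turn(right): (2, 9) facing N
no 4-step plan works, so 5 is optimal.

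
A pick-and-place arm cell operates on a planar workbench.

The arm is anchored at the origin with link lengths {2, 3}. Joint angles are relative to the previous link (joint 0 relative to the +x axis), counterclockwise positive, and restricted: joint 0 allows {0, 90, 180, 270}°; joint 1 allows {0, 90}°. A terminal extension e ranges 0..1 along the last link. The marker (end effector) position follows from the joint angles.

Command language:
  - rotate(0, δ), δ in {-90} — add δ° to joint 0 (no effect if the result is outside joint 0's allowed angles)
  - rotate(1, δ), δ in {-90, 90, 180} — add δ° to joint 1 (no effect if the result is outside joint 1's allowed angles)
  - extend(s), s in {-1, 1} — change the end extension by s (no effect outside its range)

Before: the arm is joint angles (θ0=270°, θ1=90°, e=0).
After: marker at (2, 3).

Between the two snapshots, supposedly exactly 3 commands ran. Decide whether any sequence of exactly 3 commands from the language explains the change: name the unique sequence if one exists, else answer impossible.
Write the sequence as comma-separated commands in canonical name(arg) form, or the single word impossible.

t0: joint angles (θ0=270°, θ1=90°, e=0)
step 1 (rotate(0, -90)): joint angles (θ0=180°, θ1=90°, e=0)
step 2 (rotate(0, -90)): joint angles (θ0=90°, θ1=90°, e=0)
step 3 (rotate(0, -90)): joint angles (θ0=0°, θ1=90°, e=0)
no other 3-command option fits: unique.

rotate(0, -90), rotate(0, -90), rotate(0, -90)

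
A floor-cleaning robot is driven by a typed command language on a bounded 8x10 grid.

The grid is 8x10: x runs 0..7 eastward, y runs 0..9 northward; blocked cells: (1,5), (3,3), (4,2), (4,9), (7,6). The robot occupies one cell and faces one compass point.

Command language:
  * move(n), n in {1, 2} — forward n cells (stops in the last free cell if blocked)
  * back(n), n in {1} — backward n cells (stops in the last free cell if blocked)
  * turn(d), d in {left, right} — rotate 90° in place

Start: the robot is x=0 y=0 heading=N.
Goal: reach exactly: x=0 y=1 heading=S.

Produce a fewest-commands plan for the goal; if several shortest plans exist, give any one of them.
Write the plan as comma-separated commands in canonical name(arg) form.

t0: x=0 y=0 heading=N
step 1 (move(1)): x=0 y=1 heading=N
step 2 (turn(left)): x=0 y=1 heading=W
step 3 (turn(left)): x=0 y=1 heading=S
shorter routes all fall short; 3 is best.

move(1), turn(left), turn(left)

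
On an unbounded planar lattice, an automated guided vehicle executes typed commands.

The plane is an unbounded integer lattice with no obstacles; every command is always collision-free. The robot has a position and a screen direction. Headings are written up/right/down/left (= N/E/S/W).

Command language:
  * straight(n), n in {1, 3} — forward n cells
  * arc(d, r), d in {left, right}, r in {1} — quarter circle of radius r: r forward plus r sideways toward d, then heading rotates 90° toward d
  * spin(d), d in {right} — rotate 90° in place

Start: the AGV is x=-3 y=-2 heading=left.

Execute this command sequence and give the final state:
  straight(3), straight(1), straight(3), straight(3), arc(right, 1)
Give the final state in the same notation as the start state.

start: x=-3 y=-2 heading=left
step 1 (straight(3)): x=-6 y=-2 heading=left
step 2 (straight(1)): x=-7 y=-2 heading=left
step 3 (straight(3)): x=-10 y=-2 heading=left
step 4 (straight(3)): x=-13 y=-2 heading=left
step 5 (arc(right, 1)): x=-14 y=-1 heading=up

x=-14 y=-1 heading=up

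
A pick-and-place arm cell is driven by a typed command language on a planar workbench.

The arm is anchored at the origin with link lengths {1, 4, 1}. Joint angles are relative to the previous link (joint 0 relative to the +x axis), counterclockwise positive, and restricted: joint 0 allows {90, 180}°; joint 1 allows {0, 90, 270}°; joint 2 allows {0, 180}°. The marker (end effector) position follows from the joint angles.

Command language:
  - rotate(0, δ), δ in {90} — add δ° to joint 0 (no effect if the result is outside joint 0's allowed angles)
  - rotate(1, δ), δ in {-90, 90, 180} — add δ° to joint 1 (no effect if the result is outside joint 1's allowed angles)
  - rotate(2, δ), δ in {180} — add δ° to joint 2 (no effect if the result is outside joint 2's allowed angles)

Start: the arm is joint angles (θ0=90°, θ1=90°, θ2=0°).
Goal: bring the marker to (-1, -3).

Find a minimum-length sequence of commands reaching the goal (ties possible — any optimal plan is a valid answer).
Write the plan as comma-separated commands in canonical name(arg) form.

begin: joint angles (θ0=90°, θ1=90°, θ2=0°)
step 1 (rotate(0, 90)): joint angles (θ0=180°, θ1=90°, θ2=0°)
step 2 (rotate(2, 180)): joint angles (θ0=180°, θ1=90°, θ2=180°)
shorter routes all fall short; 2 is best.

rotate(0, 90), rotate(2, 180)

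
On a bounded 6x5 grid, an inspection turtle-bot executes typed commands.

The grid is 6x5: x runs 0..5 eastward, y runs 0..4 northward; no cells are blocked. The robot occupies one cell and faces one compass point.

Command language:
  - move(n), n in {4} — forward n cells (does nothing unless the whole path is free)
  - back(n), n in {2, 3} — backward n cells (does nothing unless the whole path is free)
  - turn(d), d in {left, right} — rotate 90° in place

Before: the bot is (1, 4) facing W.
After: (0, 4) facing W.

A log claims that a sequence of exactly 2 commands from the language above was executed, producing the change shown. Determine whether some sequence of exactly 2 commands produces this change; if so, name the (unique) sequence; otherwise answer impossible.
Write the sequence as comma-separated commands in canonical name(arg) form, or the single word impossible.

key: still facing W at the end — nothing in the sequence rotates
begin: (1, 4) facing W
t=1 back(3) ⇒ (4, 4) facing W
t=2 move(4) ⇒ (0, 4) facing W
all 25 alternatives checked — unique.

back(3), move(4)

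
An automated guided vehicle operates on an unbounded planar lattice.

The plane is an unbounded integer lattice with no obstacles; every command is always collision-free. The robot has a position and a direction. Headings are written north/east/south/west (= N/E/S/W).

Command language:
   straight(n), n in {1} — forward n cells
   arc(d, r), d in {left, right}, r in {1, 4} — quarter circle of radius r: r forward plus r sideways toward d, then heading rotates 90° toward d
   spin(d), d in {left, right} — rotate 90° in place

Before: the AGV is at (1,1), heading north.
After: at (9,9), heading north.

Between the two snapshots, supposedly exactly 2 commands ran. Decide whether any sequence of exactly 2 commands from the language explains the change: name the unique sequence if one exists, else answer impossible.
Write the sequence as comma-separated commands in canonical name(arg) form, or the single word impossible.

arc(right, 4), arc(left, 4)

key: running arc(left, 4) before arc(right, 4) would end elsewhere — order is forced
initial: at (1,1), heading north
step 1 (arc(right, 4)): at (5,5), heading east
step 2 (arc(left, 4)): at (9,9), heading north
no rival 2-sequence matches.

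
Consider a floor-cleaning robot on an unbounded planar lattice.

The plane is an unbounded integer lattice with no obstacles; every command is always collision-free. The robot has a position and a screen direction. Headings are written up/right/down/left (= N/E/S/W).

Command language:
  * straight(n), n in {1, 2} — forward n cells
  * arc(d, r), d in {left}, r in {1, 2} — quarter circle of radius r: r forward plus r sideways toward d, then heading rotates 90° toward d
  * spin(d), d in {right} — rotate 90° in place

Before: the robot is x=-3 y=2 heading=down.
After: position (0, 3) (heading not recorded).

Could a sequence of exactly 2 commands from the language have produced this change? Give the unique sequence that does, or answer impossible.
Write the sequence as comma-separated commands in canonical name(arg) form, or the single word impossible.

arc(left, 1), arc(left, 2)

key: running arc(left, 2) before arc(left, 1) would end elsewhere — order is forced
from: x=-3 y=2 heading=down
[1] after arc(left, 1): x=-2 y=1 heading=right
[2] after arc(left, 2): x=0 y=3 heading=up
no rival 2-sequence matches.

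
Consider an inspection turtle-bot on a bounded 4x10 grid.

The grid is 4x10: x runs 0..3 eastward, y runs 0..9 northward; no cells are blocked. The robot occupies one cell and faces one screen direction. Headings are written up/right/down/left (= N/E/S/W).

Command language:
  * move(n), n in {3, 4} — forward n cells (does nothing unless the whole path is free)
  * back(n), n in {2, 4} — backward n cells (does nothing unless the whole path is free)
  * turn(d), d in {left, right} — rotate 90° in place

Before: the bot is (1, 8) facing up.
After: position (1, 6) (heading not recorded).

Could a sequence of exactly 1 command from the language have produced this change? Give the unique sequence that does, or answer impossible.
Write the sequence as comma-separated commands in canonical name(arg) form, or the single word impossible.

back(2)

start: (1, 8) facing up
1. back(2) → (1, 6) facing up
no rival 1-sequence matches.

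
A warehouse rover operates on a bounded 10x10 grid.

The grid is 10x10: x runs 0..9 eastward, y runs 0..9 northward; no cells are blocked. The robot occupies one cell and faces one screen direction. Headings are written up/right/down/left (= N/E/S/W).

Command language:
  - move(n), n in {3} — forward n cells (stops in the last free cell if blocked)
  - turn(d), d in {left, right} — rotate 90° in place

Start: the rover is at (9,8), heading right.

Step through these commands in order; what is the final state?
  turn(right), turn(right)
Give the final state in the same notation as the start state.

at (9,8), heading left

from: at (9,8), heading right
1. turn(right) → at (9,8), heading down
2. turn(right) → at (9,8), heading left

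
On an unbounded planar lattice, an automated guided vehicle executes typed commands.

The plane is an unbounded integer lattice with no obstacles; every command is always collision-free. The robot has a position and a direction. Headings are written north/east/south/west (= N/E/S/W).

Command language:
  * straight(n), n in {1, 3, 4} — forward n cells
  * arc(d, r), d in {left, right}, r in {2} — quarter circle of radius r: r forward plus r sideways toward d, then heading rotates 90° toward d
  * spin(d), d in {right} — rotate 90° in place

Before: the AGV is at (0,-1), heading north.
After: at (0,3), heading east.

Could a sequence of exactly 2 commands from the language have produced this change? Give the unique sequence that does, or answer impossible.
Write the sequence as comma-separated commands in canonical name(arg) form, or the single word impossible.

key: cell and facing (now E) both changed — the 2 commands mix motion and turning
begin: at (0,-1), heading north
1. straight(4) → at (0,3), heading north
2. spin(right) → at (0,3), heading east
all 36 alternatives checked — unique.

straight(4), spin(right)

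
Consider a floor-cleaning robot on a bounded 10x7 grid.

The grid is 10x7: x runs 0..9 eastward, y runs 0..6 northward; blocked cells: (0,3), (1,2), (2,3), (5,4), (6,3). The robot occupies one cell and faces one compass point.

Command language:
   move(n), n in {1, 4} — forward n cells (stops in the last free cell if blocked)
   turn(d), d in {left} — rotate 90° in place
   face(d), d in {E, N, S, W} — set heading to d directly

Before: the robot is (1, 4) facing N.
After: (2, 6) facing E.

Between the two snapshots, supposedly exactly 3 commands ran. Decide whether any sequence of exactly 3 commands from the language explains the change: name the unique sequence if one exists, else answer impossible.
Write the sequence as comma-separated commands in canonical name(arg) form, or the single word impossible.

move(4), face(E), move(1)

key: move(4) runs into the grid edge before its full distance
t0: (1, 4) facing N
1. move(4) → (1, 6) facing N
2. face(E) → (1, 6) facing E
3. move(1) → (2, 6) facing E
no other 3-command option fits: unique.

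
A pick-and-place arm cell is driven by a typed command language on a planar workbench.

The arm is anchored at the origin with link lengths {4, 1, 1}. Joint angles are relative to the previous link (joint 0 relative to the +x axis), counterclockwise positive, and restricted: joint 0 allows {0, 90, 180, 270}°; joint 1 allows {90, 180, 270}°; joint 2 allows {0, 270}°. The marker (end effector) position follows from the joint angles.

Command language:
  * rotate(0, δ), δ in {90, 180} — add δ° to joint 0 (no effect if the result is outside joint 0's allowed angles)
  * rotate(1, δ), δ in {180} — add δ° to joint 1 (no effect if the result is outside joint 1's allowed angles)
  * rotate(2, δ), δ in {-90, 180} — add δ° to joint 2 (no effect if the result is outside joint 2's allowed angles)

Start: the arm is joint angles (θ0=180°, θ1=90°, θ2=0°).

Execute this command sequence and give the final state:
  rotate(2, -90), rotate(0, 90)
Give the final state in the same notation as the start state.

joint angles (θ0=270°, θ1=90°, θ2=270°)

t0: joint angles (θ0=180°, θ1=90°, θ2=0°)
step 1 (rotate(2, -90)): joint angles (θ0=180°, θ1=90°, θ2=270°)
step 2 (rotate(0, 90)): joint angles (θ0=270°, θ1=90°, θ2=270°)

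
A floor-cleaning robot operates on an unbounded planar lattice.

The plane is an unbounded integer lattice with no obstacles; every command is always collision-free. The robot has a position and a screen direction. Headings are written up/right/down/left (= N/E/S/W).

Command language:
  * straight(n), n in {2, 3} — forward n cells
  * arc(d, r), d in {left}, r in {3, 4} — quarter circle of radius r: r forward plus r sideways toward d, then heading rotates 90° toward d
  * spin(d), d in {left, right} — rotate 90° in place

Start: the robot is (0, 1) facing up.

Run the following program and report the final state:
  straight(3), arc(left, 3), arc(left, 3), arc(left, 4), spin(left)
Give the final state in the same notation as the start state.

(-2, 0) facing up

initial: (0, 1) facing up
step 1 (straight(3)): (0, 4) facing up
step 2 (arc(left, 3)): (-3, 7) facing left
step 3 (arc(left, 3)): (-6, 4) facing down
step 4 (arc(left, 4)): (-2, 0) facing right
step 5 (spin(left)): (-2, 0) facing up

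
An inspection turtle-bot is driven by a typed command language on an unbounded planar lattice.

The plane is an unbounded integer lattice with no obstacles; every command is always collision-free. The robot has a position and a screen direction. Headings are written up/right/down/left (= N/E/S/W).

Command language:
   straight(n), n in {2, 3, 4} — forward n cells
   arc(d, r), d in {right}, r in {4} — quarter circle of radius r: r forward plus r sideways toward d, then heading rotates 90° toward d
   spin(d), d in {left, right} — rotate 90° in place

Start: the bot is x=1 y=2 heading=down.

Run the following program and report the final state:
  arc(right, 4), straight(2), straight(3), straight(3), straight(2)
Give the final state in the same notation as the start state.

initial: x=1 y=2 heading=down
step 1 (arc(right, 4)): x=-3 y=-2 heading=left
step 2 (straight(2)): x=-5 y=-2 heading=left
step 3 (straight(3)): x=-8 y=-2 heading=left
step 4 (straight(3)): x=-11 y=-2 heading=left
step 5 (straight(2)): x=-13 y=-2 heading=left

x=-13 y=-2 heading=left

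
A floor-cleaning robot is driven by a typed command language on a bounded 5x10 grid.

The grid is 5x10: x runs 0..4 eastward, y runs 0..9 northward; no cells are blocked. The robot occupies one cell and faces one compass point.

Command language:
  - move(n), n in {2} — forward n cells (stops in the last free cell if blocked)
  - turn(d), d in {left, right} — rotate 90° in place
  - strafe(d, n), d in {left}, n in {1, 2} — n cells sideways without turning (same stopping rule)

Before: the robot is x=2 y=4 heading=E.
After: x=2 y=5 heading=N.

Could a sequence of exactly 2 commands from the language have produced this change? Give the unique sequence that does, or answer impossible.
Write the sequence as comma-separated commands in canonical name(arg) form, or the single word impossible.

strafe(left, 1), turn(left)

key: order matters: swapping strafe(left, 1) and turn(left) lands elsewhere
from: x=2 y=4 heading=E
t=1 strafe(left, 1) ⇒ x=2 y=5 heading=E
t=2 turn(left) ⇒ x=2 y=5 heading=N
no other 2-command option fits: unique.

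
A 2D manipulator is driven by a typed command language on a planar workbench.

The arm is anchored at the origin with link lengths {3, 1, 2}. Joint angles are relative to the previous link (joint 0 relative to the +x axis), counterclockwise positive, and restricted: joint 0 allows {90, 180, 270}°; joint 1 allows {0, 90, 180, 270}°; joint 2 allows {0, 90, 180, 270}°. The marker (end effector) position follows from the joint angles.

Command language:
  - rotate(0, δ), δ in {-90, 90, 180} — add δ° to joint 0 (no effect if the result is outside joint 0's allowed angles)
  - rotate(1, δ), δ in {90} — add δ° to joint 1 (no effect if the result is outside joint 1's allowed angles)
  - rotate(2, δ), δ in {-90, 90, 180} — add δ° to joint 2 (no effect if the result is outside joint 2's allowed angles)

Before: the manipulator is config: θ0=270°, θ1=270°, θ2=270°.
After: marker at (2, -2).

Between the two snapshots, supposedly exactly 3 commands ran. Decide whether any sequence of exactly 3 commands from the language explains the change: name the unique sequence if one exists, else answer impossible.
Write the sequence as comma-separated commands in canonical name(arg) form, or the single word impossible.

rotate(1, 90), rotate(1, 90), rotate(1, 90)

t0: config: θ0=270°, θ1=270°, θ2=270°
step 1 (rotate(1, 90)): config: θ0=270°, θ1=0°, θ2=270°
step 2 (rotate(1, 90)): config: θ0=270°, θ1=90°, θ2=270°
step 3 (rotate(1, 90)): config: θ0=270°, θ1=180°, θ2=270°
all 343 alternatives checked — unique.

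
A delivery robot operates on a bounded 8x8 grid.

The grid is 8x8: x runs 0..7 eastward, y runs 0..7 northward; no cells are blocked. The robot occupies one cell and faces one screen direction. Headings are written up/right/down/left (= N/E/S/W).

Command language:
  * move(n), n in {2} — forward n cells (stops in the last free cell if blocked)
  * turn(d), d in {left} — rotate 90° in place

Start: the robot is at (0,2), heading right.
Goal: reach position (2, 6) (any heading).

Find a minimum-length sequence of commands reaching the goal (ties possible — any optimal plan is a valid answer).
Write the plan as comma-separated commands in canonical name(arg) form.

move(2), turn(left), move(2), move(2)

start: at (0,2), heading right
[1] after move(2): at (2,2), heading right
[2] after turn(left): at (2,2), heading up
[3] after move(2): at (2,4), heading up
[4] after move(2): at (2,6), heading up
no 3-step plan works, so 4 is optimal.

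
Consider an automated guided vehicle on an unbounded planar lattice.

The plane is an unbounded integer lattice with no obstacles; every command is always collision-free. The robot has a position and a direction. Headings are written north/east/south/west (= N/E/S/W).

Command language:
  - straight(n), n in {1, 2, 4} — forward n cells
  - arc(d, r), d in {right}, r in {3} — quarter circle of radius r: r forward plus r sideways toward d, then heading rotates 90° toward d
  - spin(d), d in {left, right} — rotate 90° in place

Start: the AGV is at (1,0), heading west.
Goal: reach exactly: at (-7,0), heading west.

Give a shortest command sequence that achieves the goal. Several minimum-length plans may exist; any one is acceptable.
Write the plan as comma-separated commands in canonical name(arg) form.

straight(4), straight(4)

start: at (1,0), heading west
1. straight(4) → at (-3,0), heading west
2. straight(4) → at (-7,0), heading west
no 1-step plan works, so 2 is optimal.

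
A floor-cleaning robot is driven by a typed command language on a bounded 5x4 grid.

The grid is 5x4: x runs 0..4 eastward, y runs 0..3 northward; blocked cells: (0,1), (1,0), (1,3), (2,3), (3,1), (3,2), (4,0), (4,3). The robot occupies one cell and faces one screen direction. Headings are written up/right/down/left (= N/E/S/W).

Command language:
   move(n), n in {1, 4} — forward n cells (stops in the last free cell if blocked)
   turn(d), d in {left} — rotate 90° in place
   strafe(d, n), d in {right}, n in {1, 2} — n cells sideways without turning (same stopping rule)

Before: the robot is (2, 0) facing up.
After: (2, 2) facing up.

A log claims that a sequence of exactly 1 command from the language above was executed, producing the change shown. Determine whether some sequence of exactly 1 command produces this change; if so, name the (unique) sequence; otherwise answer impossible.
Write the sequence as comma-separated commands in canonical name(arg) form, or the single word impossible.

move(4)

key: move(4) is stopped early by the blocked cell at (2,3)
begin: (2, 0) facing up
1. move(4) → (2, 2) facing up
uniquely the one of 5 1-step routes that fits.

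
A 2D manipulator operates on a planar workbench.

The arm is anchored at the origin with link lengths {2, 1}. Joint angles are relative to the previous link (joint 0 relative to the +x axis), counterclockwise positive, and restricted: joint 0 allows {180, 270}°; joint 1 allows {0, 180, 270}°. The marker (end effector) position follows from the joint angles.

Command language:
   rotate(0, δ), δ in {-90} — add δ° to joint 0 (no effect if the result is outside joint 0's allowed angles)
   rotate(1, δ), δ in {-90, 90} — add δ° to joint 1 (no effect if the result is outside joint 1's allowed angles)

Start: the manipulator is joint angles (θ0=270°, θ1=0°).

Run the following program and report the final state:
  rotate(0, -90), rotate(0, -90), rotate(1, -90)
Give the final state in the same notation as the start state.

joint angles (θ0=180°, θ1=270°)

t0: joint angles (θ0=270°, θ1=0°)
[1] after rotate(0, -90): joint angles (θ0=180°, θ1=0°)
[2] after rotate(0, -90): joint angles (θ0=180°, θ1=0°)
[3] after rotate(1, -90): joint angles (θ0=180°, θ1=270°)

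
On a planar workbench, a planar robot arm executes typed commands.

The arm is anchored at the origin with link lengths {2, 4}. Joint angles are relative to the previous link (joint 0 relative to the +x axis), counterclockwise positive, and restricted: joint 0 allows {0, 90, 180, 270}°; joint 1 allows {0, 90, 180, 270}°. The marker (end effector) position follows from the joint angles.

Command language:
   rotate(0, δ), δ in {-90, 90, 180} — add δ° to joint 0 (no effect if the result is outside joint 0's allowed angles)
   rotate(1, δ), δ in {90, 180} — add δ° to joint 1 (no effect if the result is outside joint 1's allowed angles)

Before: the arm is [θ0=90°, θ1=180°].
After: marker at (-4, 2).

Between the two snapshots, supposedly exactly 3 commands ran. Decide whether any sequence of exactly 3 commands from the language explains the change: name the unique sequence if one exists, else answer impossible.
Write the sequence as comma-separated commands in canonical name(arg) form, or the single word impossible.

rotate(1, 90), rotate(1, 90), rotate(1, 90)

begin: [θ0=90°, θ1=180°]
[1] after rotate(1, 90): [θ0=90°, θ1=270°]
[2] after rotate(1, 90): [θ0=90°, θ1=0°]
[3] after rotate(1, 90): [θ0=90°, θ1=90°]
no rival 3-sequence matches.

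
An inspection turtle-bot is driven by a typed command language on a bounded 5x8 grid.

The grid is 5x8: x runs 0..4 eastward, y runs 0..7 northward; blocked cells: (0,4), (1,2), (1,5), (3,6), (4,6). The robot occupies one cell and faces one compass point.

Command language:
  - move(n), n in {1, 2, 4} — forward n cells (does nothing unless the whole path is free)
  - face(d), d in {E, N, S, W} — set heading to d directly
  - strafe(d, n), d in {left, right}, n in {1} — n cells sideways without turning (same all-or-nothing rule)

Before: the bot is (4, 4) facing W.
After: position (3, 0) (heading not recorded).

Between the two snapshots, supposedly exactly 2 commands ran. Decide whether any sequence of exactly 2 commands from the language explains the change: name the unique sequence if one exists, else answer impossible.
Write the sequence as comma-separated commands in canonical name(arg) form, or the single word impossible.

all 81 sequences checked — none match.

impossible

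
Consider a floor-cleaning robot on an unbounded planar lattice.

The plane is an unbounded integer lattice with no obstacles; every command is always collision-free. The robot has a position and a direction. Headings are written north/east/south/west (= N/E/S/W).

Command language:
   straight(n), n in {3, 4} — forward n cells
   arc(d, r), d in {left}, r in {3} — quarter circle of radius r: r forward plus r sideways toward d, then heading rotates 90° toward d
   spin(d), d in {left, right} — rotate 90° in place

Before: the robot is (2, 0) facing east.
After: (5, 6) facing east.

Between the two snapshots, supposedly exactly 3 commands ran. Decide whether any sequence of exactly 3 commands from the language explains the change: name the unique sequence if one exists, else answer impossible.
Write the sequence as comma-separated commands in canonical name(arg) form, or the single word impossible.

key: running spin(right) before arc(left, 3) would end elsewhere — order is forced
begin: (2, 0) facing east
[1] after arc(left, 3): (5, 3) facing north
[2] after straight(3): (5, 6) facing north
[3] after spin(right): (5, 6) facing east
uniquely the one of 125 3-step routes that fits.

arc(left, 3), straight(3), spin(right)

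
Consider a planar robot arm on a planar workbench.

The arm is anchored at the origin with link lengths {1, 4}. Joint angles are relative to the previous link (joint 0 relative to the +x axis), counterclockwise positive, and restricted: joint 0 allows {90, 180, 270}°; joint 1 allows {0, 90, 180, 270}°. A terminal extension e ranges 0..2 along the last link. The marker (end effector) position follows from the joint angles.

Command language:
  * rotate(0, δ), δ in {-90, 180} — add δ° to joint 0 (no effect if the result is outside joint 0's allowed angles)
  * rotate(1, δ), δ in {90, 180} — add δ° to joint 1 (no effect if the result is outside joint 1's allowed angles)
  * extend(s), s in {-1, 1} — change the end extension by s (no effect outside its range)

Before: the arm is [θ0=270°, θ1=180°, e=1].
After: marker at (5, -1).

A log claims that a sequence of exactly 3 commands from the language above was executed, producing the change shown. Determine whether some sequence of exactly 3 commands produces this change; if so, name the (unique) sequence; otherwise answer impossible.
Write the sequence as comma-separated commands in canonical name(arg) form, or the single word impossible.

rotate(1, 90), rotate(1, 90), rotate(1, 90)

t0: [θ0=270°, θ1=180°, e=1]
step 1 (rotate(1, 90)): [θ0=270°, θ1=270°, e=1]
step 2 (rotate(1, 90)): [θ0=270°, θ1=0°, e=1]
step 3 (rotate(1, 90)): [θ0=270°, θ1=90°, e=1]
no rival 3-sequence matches.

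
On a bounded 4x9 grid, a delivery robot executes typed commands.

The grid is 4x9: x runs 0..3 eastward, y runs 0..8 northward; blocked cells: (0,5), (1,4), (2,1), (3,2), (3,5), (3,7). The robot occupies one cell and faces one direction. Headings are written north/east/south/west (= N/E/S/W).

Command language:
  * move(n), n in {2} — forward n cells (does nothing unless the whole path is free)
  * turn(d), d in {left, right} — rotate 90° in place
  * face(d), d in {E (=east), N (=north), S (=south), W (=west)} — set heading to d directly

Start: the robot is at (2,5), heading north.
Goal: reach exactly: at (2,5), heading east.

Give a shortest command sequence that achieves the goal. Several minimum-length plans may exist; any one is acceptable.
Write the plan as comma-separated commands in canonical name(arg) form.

face(E)

from: at (2,5), heading north
step 1 (face(E)): at (2,5), heading east
shorter routes all fall short; 1 is best.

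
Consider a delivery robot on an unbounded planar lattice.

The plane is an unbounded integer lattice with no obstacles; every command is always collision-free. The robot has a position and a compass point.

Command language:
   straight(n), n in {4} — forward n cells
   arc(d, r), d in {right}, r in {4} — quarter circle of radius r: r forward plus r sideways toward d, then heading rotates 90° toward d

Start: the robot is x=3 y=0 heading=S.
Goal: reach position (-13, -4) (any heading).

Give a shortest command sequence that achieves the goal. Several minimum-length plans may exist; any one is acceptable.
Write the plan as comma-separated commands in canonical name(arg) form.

arc(right, 4), straight(4), straight(4), straight(4)

initial: x=3 y=0 heading=S
t=1 arc(right, 4) ⇒ x=-1 y=-4 heading=W
t=2 straight(4) ⇒ x=-5 y=-4 heading=W
t=3 straight(4) ⇒ x=-9 y=-4 heading=W
t=4 straight(4) ⇒ x=-13 y=-4 heading=W
nothing shorter than 4 reaches the goal.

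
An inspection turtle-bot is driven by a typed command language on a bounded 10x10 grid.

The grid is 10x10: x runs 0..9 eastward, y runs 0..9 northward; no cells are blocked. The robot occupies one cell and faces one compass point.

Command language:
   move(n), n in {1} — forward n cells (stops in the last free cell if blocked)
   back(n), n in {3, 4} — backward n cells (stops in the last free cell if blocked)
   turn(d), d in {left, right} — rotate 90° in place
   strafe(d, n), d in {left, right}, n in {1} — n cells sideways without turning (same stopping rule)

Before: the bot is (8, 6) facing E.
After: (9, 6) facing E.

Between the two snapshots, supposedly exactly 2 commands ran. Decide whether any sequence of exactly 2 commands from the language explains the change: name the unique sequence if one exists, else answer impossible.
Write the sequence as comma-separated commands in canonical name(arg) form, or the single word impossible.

key: the second move(1) runs into the grid edge before its full distance
t0: (8, 6) facing E
[1] after move(1): (9, 6) facing E
[2] after move(1): (9, 6) facing E
uniquely the one of 49 2-step routes that fits.

move(1), move(1)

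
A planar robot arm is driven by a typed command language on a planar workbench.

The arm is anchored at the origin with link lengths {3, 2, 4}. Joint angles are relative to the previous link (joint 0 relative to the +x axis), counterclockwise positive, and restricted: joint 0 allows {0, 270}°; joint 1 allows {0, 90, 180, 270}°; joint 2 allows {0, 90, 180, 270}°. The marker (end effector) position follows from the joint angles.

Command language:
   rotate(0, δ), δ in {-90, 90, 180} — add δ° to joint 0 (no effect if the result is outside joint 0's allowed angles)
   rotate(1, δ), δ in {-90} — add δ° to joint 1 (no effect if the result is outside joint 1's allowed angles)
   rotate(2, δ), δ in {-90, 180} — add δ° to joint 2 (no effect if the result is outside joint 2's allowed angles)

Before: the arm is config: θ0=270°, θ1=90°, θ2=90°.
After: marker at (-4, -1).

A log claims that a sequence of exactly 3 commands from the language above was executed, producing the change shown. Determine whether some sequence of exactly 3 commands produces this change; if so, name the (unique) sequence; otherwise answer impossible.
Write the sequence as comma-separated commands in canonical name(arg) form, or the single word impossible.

begin: config: θ0=270°, θ1=90°, θ2=90°
step 1 (rotate(1, -90)): config: θ0=270°, θ1=0°, θ2=90°
step 2 (rotate(1, -90)): config: θ0=270°, θ1=270°, θ2=90°
step 3 (rotate(1, -90)): config: θ0=270°, θ1=180°, θ2=90°
uniquely the one of 216 3-step routes that fits.

rotate(1, -90), rotate(1, -90), rotate(1, -90)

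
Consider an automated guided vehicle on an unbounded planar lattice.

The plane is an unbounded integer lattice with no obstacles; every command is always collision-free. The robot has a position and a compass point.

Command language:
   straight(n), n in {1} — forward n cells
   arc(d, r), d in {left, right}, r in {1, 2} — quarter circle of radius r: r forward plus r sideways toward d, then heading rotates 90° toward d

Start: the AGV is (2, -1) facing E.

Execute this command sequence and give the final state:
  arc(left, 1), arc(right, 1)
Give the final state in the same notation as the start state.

from: (2, -1) facing E
1. arc(left, 1) → (3, 0) facing N
2. arc(right, 1) → (4, 1) facing E

(4, 1) facing E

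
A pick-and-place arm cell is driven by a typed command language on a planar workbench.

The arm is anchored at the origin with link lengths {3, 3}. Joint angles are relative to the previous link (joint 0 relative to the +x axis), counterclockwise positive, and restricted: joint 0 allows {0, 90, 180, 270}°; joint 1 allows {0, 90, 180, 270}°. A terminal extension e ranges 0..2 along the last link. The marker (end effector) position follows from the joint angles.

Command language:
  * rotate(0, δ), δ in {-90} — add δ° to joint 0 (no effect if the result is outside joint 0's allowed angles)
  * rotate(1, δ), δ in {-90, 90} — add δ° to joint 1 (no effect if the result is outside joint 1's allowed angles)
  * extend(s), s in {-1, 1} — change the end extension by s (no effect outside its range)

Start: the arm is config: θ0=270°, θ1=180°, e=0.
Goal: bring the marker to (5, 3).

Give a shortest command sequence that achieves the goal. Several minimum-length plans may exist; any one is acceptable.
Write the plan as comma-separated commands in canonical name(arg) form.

initial: config: θ0=270°, θ1=180°, e=0
t=1 rotate(1, 90) ⇒ config: θ0=270°, θ1=270°, e=0
t=2 extend(1) ⇒ config: θ0=270°, θ1=270°, e=1
t=3 extend(1) ⇒ config: θ0=270°, θ1=270°, e=2
t=4 rotate(0, -90) ⇒ config: θ0=180°, θ1=270°, e=2
t=5 rotate(0, -90) ⇒ config: θ0=90°, θ1=270°, e=2
minimal: 5 command(s), checked below 5.

rotate(1, 90), extend(1), extend(1), rotate(0, -90), rotate(0, -90)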